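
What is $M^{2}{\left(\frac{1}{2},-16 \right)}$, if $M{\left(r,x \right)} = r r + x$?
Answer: $\frac{3969}{16} \approx 248.06$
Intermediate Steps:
$M{\left(r,x \right)} = x + r^{2}$ ($M{\left(r,x \right)} = r^{2} + x = x + r^{2}$)
$M^{2}{\left(\frac{1}{2},-16 \right)} = \left(-16 + \left(\frac{1}{2}\right)^{2}\right)^{2} = \left(-16 + \frac{1}{4}\right)^{2} = \left(- \frac{63}{4}\right)^{2} = \frac{3969}{16}$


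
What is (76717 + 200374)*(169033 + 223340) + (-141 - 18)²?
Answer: 108723052224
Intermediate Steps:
(76717 + 200374)*(169033 + 223340) + (-141 - 18)² = 277091*392373 + (-159)² = 108723026943 + 25281 = 108723052224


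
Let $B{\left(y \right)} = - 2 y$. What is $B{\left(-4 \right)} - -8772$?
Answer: $8780$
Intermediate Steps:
$B{\left(-4 \right)} - -8772 = \left(-2\right) \left(-4\right) - -8772 = 8 + 8772 = 8780$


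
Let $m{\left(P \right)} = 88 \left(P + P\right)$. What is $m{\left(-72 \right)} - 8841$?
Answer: $-21513$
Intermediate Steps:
$m{\left(P \right)} = 176 P$ ($m{\left(P \right)} = 88 \cdot 2 P = 176 P$)
$m{\left(-72 \right)} - 8841 = 176 \left(-72\right) - 8841 = -12672 - 8841 = -21513$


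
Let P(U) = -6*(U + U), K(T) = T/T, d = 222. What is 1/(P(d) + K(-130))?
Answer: -1/2663 ≈ -0.00037552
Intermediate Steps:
K(T) = 1
P(U) = -12*U
1/(P(d) + K(-130)) = 1/(-12*222 + 1) = 1/(-2664 + 1) = 1/(-2663) = -1/2663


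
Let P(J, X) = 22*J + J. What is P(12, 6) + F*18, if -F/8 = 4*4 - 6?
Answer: -1164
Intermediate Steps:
F = -80 (F = -8*(4*4 - 6) = -8*(16 - 6) = -8*10 = -80)
P(J, X) = 23*J
P(12, 6) + F*18 = 23*12 - 80*18 = 276 - 1440 = -1164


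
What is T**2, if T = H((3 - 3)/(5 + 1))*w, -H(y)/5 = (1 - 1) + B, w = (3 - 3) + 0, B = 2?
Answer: 0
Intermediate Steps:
w = 0 (w = 0 + 0 = 0)
H(y) = -10 (H(y) = -5*((1 - 1) + 2) = -5*(0 + 2) = -5*2 = -10)
T = 0 (T = -10*0 = 0)
T**2 = 0**2 = 0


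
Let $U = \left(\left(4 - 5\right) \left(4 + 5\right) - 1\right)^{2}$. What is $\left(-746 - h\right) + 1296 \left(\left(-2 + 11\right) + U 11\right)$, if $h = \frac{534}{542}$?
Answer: $\frac{389296111}{271} \approx 1.4365 \cdot 10^{6}$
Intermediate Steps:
$h = \frac{267}{271}$ ($h = 534 \cdot \frac{1}{542} = \frac{267}{271} \approx 0.98524$)
$U = 100$ ($U = \left(\left(-1\right) 9 - 1\right)^{2} = \left(-9 - 1\right)^{2} = \left(-10\right)^{2} = 100$)
$\left(-746 - h\right) + 1296 \left(\left(-2 + 11\right) + U 11\right) = \left(-746 - \frac{267}{271}\right) + 1296 \left(\left(-2 + 11\right) + 100 \cdot 11\right) = \left(-746 - \frac{267}{271}\right) + 1296 \left(9 + 1100\right) = - \frac{202433}{271} + 1296 \cdot 1109 = - \frac{202433}{271} + 1437264 = \frac{389296111}{271}$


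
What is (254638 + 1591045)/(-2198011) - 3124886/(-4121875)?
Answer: -739140813879/9059926590625 ≈ -0.081583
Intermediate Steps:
(254638 + 1591045)/(-2198011) - 3124886/(-4121875) = 1845683*(-1/2198011) - 3124886*(-1/4121875) = -1845683/2198011 + 3124886/4121875 = -739140813879/9059926590625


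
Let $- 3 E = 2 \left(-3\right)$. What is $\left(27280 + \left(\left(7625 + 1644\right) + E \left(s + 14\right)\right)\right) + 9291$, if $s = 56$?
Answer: $45980$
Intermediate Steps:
$E = 2$ ($E = - \frac{2 \left(-3\right)}{3} = \left(- \frac{1}{3}\right) \left(-6\right) = 2$)
$\left(27280 + \left(\left(7625 + 1644\right) + E \left(s + 14\right)\right)\right) + 9291 = \left(27280 + \left(\left(7625 + 1644\right) + 2 \left(56 + 14\right)\right)\right) + 9291 = \left(27280 + \left(9269 + 2 \cdot 70\right)\right) + 9291 = \left(27280 + \left(9269 + 140\right)\right) + 9291 = \left(27280 + 9409\right) + 9291 = 36689 + 9291 = 45980$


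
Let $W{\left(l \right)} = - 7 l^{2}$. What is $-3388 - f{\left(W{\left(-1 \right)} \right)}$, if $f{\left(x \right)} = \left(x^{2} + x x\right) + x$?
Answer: $-3479$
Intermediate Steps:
$f{\left(x \right)} = x + 2 x^{2}$ ($f{\left(x \right)} = \left(x^{2} + x^{2}\right) + x = 2 x^{2} + x = x + 2 x^{2}$)
$-3388 - f{\left(W{\left(-1 \right)} \right)} = -3388 - - 7 \left(-1\right)^{2} \left(1 + 2 \left(- 7 \left(-1\right)^{2}\right)\right) = -3388 - \left(-7\right) 1 \left(1 + 2 \left(\left(-7\right) 1\right)\right) = -3388 - - 7 \left(1 + 2 \left(-7\right)\right) = -3388 - - 7 \left(1 - 14\right) = -3388 - \left(-7\right) \left(-13\right) = -3388 - 91 = -3479$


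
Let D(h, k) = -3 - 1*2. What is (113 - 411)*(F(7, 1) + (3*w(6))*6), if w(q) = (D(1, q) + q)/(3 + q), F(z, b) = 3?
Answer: -1490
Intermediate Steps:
D(h, k) = -5 (D(h, k) = -3 - 2 = -5)
w(q) = (-5 + q)/(3 + q)
(113 - 411)*(F(7, 1) + (3*w(6))*6) = (113 - 411)*(3 + (3*((-5 + 6)/(3 + 6)))*6) = -298*(3 + (3*(1/9))*6) = -298*(3 + (3*((⅑)*1))*6) = -298*(3 + (3*(⅑))*6) = -298*(3 + (⅓)*6) = -298*(3 + 2) = -298*5 = -1490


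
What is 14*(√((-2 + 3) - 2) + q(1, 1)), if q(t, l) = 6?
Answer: 84 + 14*I ≈ 84.0 + 14.0*I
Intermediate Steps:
14*(√((-2 + 3) - 2) + q(1, 1)) = 14*(√((-2 + 3) - 2) + 6) = 14*(√(1 - 2) + 6) = 14*(√(-1) + 6) = 14*(I + 6) = 14*(6 + I) = 84 + 14*I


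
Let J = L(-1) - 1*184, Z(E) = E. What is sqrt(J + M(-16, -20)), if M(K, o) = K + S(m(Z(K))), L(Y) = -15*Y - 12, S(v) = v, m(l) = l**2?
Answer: sqrt(59) ≈ 7.6811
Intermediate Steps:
L(Y) = -12 - 15*Y
M(K, o) = K + K**2
J = -181 (J = (-12 - 15*(-1)) - 1*184 = (-12 + 15) - 184 = 3 - 184 = -181)
sqrt(J + M(-16, -20)) = sqrt(-181 - 16*(1 - 16)) = sqrt(-181 - 16*(-15)) = sqrt(-181 + 240) = sqrt(59)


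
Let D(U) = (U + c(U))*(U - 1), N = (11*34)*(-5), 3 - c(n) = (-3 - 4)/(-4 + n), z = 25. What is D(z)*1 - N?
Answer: 2550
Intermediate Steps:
c(n) = 3 + 7/(-4 + n) (c(n) = 3 - (-3 - 4)/(-4 + n) = 3 - (-7)/(-4 + n) = 3 + 7/(-4 + n))
N = -1870 (N = 374*(-5) = -1870)
D(U) = (-1 + U)*(U + (-5 + 3*U)/(-4 + U)) (D(U) = (U + (-5 + 3*U)/(-4 + U))*(U - 1) = (U + (-5 + 3*U)/(-4 + U))*(-1 + U) = (-1 + U)*(U + (-5 + 3*U)/(-4 + U)))
D(z)*1 - N = ((5 + 25**3 - 4*25 - 2*25**2)/(-4 + 25))*1 - 1*(-1870) = ((5 + 15625 - 100 - 2*625)/21)*1 + 1870 = ((5 + 15625 - 100 - 1250)/21)*1 + 1870 = ((1/21)*14280)*1 + 1870 = 680*1 + 1870 = 680 + 1870 = 2550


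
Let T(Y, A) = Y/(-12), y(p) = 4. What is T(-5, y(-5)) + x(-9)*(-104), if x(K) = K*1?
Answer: 11237/12 ≈ 936.42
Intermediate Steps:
T(Y, A) = -Y/12 (T(Y, A) = Y*(-1/12) = -Y/12)
x(K) = K
T(-5, y(-5)) + x(-9)*(-104) = -1/12*(-5) - 9*(-104) = 5/12 + 936 = 11237/12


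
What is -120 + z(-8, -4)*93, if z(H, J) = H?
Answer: -864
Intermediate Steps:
-120 + z(-8, -4)*93 = -120 - 8*93 = -120 - 744 = -864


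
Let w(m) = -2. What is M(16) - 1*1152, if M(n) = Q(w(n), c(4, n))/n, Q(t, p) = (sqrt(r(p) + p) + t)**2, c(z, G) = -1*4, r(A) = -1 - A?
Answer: -1152 + (2 - I)**2/16 ≈ -1151.8 - 0.25*I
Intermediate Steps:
c(z, G) = -4
Q(t, p) = (I + t)**2 (Q(t, p) = (sqrt((-1 - p) + p) + t)**2 = (sqrt(-1) + t)**2 = (I + t)**2)
M(n) = (-2 + I)**2/n (M(n) = (I - 2)**2/n = (-2 + I)**2/n)
M(16) - 1*1152 = (2 - I)**2/16 - 1*1152 = (2 - I)**2/16 - 1152 = -1152 + (2 - I)**2/16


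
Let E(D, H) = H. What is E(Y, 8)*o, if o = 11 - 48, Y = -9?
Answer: -296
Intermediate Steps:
o = -37
E(Y, 8)*o = 8*(-37) = -296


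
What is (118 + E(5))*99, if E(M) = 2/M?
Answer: 58608/5 ≈ 11722.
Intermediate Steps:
(118 + E(5))*99 = (118 + 2/5)*99 = (118 + 2*(⅕))*99 = (118 + ⅖)*99 = (592/5)*99 = 58608/5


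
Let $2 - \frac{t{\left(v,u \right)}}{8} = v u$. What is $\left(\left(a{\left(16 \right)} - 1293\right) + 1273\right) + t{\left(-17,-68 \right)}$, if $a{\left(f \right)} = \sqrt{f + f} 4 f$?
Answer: $-9252 + 256 \sqrt{2} \approx -8890.0$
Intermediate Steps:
$a{\left(f \right)} = 4 \sqrt{2} f^{\frac{3}{2}}$ ($a{\left(f \right)} = \sqrt{2 f} 4 f = \sqrt{2} \sqrt{f} 4 f = 4 \sqrt{2} \sqrt{f} f = 4 \sqrt{2} f^{\frac{3}{2}}$)
$t{\left(v,u \right)} = 16 - 8 u v$ ($t{\left(v,u \right)} = 16 - 8 v u = 16 - 8 u v$)
$\left(\left(a{\left(16 \right)} - 1293\right) + 1273\right) + t{\left(-17,-68 \right)} = \left(\left(4 \sqrt{2} \cdot 16^{\frac{3}{2}} - 1293\right) + 1273\right) + \left(16 - \left(-544\right) \left(-17\right)\right) = \left(\left(4 \sqrt{2} \cdot 64 - 1293\right) + 1273\right) + \left(16 - 9248\right) = \left(\left(256 \sqrt{2} - 1293\right) + 1273\right) - 9232 = \left(\left(-1293 + 256 \sqrt{2}\right) + 1273\right) - 9232 = \left(-20 + 256 \sqrt{2}\right) - 9232 = -9252 + 256 \sqrt{2}$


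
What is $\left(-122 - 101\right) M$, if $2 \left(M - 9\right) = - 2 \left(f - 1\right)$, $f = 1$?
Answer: $-2007$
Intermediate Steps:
$M = 9$ ($M = 9 + \frac{\left(-2\right) \left(1 - 1\right)}{2} = 9 + \frac{\left(-2\right) 0}{2} = 9 + \frac{1}{2} \cdot 0 = 9 + 0 = 9$)
$\left(-122 - 101\right) M = \left(-122 - 101\right) 9 = \left(-223\right) 9 = -2007$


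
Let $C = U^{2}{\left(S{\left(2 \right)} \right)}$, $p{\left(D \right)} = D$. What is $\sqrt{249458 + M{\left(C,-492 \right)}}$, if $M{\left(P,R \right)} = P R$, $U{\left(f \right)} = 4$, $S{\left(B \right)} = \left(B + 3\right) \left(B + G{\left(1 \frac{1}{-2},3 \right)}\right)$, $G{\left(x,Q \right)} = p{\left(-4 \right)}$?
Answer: $\sqrt{241586} \approx 491.51$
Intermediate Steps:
$G{\left(x,Q \right)} = -4$
$S{\left(B \right)} = \left(-4 + B\right) \left(3 + B\right)$ ($S{\left(B \right)} = \left(B + 3\right) \left(B - 4\right) = \left(3 + B\right) \left(-4 + B\right) = \left(-4 + B\right) \left(3 + B\right)$)
$C = 16$ ($C = 4^{2} = 16$)
$\sqrt{249458 + M{\left(C,-492 \right)}} = \sqrt{249458 + 16 \left(-492\right)} = \sqrt{249458 - 7872} = \sqrt{241586}$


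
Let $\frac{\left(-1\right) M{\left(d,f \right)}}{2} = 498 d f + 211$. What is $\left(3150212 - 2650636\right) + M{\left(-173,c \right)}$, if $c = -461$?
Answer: $-78934834$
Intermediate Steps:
$M{\left(d,f \right)} = -422 - 996 d f$ ($M{\left(d,f \right)} = - 2 \left(498 d f + 211\right) = - 2 \left(211 + 498 d f\right) = -422 - 996 d f$)
$\left(3150212 - 2650636\right) + M{\left(-173,c \right)} = \left(3150212 - 2650636\right) - \left(422 - -79433988\right) = 499576 - 79434410 = -78934834$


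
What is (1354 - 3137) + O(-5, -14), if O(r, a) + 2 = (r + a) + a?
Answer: -1818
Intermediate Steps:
O(r, a) = -2 + r + 2*a (O(r, a) = -2 + ((r + a) + a) = -2 + ((a + r) + a) = -2 + (r + 2*a) = -2 + r + 2*a)
(1354 - 3137) + O(-5, -14) = (1354 - 3137) + (-2 - 5 + 2*(-14)) = -1783 + (-2 - 5 - 28) = -1783 - 35 = -1818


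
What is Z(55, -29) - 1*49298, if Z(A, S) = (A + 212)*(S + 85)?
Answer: -34346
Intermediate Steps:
Z(A, S) = (85 + S)*(212 + A) (Z(A, S) = (212 + A)*(85 + S) = (85 + S)*(212 + A))
Z(55, -29) - 1*49298 = (18020 + 85*55 + 212*(-29) + 55*(-29)) - 1*49298 = (18020 + 4675 - 6148 - 1595) - 49298 = 14952 - 49298 = -34346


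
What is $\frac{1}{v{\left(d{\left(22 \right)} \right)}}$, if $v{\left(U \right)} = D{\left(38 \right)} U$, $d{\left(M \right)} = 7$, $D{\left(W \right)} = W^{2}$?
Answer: $\frac{1}{10108} \approx 9.8931 \cdot 10^{-5}$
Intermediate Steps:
$v{\left(U \right)} = 1444 U$ ($v{\left(U \right)} = 38^{2} U = 1444 U$)
$\frac{1}{v{\left(d{\left(22 \right)} \right)}} = \frac{1}{1444 \cdot 7} = \frac{1}{10108}$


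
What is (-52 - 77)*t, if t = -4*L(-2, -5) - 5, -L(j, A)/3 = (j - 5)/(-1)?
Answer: -10191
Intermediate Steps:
L(j, A) = -15 + 3*j (L(j, A) = -3*(j - 5)/(-1) = -3*(-5 + j)*(-1) = -3*(5 - j) = -15 + 3*j)
t = 79 (t = -4*(-15 + 3*(-2)) - 5 = -4*(-15 - 6) - 5 = -4*(-21) - 5 = 84 - 5 = 79)
(-52 - 77)*t = (-52 - 77)*79 = -129*79 = -10191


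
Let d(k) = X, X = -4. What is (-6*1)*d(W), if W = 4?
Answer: 24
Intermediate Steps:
d(k) = -4
(-6*1)*d(W) = -6*1*(-4) = -6*(-4) = 24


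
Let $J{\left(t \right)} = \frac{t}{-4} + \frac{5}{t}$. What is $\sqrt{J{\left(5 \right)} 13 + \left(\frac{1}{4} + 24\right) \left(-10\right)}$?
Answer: $\frac{i \sqrt{983}}{2} \approx 15.676 i$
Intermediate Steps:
$J{\left(t \right)} = \frac{5}{t} - \frac{t}{4}$ ($J{\left(t \right)} = t \left(- \frac{1}{4}\right) + \frac{5}{t} = - \frac{t}{4} + \frac{5}{t} = \frac{5}{t} - \frac{t}{4}$)
$\sqrt{J{\left(5 \right)} 13 + \left(\frac{1}{4} + 24\right) \left(-10\right)} = \sqrt{\left(\frac{5}{5} - \frac{5}{4}\right) 13 + \left(\frac{1}{4} + 24\right) \left(-10\right)} = \sqrt{\left(5 \cdot \frac{1}{5} - \frac{5}{4}\right) 13 + \left(\frac{1}{4} + 24\right) \left(-10\right)} = \sqrt{\left(1 - \frac{5}{4}\right) 13 + \frac{97}{4} \left(-10\right)} = \sqrt{\left(- \frac{1}{4}\right) 13 - \frac{485}{2}} = \sqrt{- \frac{13}{4} - \frac{485}{2}} = \sqrt{- \frac{983}{4}} = \frac{i \sqrt{983}}{2}$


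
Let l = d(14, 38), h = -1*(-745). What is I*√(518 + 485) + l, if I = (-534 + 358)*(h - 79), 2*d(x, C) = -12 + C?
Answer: 13 - 117216*√1003 ≈ -3.7122e+6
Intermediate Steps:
h = 745
d(x, C) = -6 + C/2 (d(x, C) = (-12 + C)/2 = -6 + C/2)
I = -117216 (I = (-534 + 358)*(745 - 79) = -176*666 = -117216)
l = 13 (l = -6 + (½)*38 = -6 + 19 = 13)
I*√(518 + 485) + l = -117216*√(518 + 485) + 13 = -117216*√1003 + 13 = 13 - 117216*√1003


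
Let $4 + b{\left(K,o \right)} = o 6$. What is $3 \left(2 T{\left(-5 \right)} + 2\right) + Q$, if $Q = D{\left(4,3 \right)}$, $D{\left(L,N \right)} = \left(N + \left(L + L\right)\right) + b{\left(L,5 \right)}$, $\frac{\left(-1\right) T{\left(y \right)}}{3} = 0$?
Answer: $43$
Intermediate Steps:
$T{\left(y \right)} = 0$ ($T{\left(y \right)} = \left(-3\right) 0 = 0$)
$b{\left(K,o \right)} = -4 + 6 o$ ($b{\left(K,o \right)} = -4 + o 6 = -4 + 6 o$)
$D{\left(L,N \right)} = 26 + N + 2 L$ ($D{\left(L,N \right)} = \left(N + \left(L + L\right)\right) + \left(-4 + 6 \cdot 5\right) = \left(N + 2 L\right) + \left(-4 + 30\right) = \left(N + 2 L\right) + 26 = 26 + N + 2 L$)
$Q = 37$ ($Q = 26 + 3 + 2 \cdot 4 = 26 + 3 + 8 = 37$)
$3 \left(2 T{\left(-5 \right)} + 2\right) + Q = 3 \left(2 \cdot 0 + 2\right) + 37 = 3 \left(0 + 2\right) + 37 = 3 \cdot 2 + 37 = 6 + 37 = 43$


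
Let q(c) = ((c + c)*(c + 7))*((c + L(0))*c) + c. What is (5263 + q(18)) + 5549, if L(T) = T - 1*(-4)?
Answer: 367230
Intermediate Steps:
L(T) = 4 + T (L(T) = T + 4 = 4 + T)
q(c) = c + 2*c²*(4 + c)*(7 + c) (q(c) = ((c + c)*(c + 7))*((c + (4 + 0))*c) + c = ((2*c)*(7 + c))*((c + 4)*c) + c = (2*c*(7 + c))*((4 + c)*c) + c = (2*c*(7 + c))*(c*(4 + c)) + c = 2*c²*(4 + c)*(7 + c) + c = c + 2*c²*(4 + c)*(7 + c))
(5263 + q(18)) + 5549 = (5263 + 18*(1 + 2*18³ + 22*18² + 56*18)) + 5549 = (5263 + 18*(1 + 2*5832 + 22*324 + 1008)) + 5549 = (5263 + 18*(1 + 11664 + 7128 + 1008)) + 5549 = (5263 + 18*19801) + 5549 = (5263 + 356418) + 5549 = 361681 + 5549 = 367230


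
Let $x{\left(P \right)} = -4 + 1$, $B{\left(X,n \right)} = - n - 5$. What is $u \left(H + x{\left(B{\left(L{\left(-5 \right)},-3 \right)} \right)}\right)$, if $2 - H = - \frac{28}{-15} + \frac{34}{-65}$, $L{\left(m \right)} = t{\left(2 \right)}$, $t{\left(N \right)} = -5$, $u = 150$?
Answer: $- \frac{4570}{13} \approx -351.54$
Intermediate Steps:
$L{\left(m \right)} = -5$
$B{\left(X,n \right)} = -5 - n$
$x{\left(P \right)} = -3$
$H = \frac{128}{195}$ ($H = 2 - \left(- \frac{28}{-15} + \frac{34}{-65}\right) = 2 - \left(\left(-28\right) \left(- \frac{1}{15}\right) + 34 \left(- \frac{1}{65}\right)\right) = 2 - \left(\frac{28}{15} - \frac{34}{65}\right) = 2 - \frac{262}{195} = \frac{128}{195} \approx 0.65641$)
$u \left(H + x{\left(B{\left(L{\left(-5 \right)},-3 \right)} \right)}\right) = 150 \left(\frac{128}{195} - 3\right) = 150 \left(- \frac{457}{195}\right) = - \frac{4570}{13}$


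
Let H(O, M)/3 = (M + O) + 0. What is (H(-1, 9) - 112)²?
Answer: 7744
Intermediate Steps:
H(O, M) = 3*M + 3*O (H(O, M) = 3*((M + O) + 0) = 3*(M + O) = 3*M + 3*O)
(H(-1, 9) - 112)² = ((3*9 + 3*(-1)) - 112)² = ((27 - 3) - 112)² = (24 - 112)² = (-88)² = 7744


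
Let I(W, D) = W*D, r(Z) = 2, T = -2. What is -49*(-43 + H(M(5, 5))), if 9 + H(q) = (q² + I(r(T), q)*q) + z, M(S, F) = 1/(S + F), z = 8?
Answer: 215453/100 ≈ 2154.5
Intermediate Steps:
I(W, D) = D*W
M(S, F) = 1/(F + S)
H(q) = -1 + 3*q² (H(q) = -9 + ((q² + (q*2)*q) + 8) = -9 + ((q² + (2*q)*q) + 8) = -9 + ((q² + 2*q²) + 8) = -9 + (3*q² + 8) = -9 + (8 + 3*q²) = -1 + 3*q²)
-49*(-43 + H(M(5, 5))) = -49*(-43 + (-1 + 3*(1/(5 + 5))²)) = -49*(-43 + (-1 + 3*(1/10)²)) = -49*(-43 + (-1 + 3*(⅒)²)) = -49*(-43 + (-1 + 3*(1/100))) = -49*(-43 + (-1 + 3/100)) = -49*(-43 - 97/100) = -49*(-4397/100) = 215453/100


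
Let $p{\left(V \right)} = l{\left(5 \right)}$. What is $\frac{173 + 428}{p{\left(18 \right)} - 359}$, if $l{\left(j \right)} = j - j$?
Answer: $- \frac{601}{359} \approx -1.6741$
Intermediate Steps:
$l{\left(j \right)} = 0$
$p{\left(V \right)} = 0$
$\frac{173 + 428}{p{\left(18 \right)} - 359} = \frac{173 + 428}{0 - 359} = \frac{601}{-359} = 601 \left(- \frac{1}{359}\right) = - \frac{601}{359}$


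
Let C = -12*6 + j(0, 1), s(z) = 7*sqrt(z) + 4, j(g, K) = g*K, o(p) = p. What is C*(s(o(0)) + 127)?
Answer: -9432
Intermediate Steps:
j(g, K) = K*g
s(z) = 4 + 7*sqrt(z)
C = -72 (C = -12*6 + 1*0 = -6*12 + 0 = -72 + 0 = -72)
C*(s(o(0)) + 127) = -72*((4 + 7*sqrt(0)) + 127) = -72*((4 + 7*0) + 127) = -72*((4 + 0) + 127) = -72*(4 + 127) = -72*131 = -9432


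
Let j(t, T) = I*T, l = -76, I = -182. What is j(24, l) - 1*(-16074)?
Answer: 29906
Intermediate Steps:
j(t, T) = -182*T
j(24, l) - 1*(-16074) = -182*(-76) - 1*(-16074) = 13832 + 16074 = 29906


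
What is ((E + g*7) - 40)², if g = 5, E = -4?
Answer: 81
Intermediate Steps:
((E + g*7) - 40)² = ((-4 + 5*7) - 40)² = ((-4 + 35) - 40)² = (31 - 40)² = (-9)² = 81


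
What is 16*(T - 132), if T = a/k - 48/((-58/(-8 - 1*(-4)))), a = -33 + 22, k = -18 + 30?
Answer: -189628/87 ≈ -2179.6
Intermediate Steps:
k = 12
a = -11
T = -1471/348 (T = -11/12 - 48/((-58/(-8 - 1*(-4)))) = -11*1/12 - 48/((-58/(-8 + 4))) = -11/12 - 48/((-58/(-4))) = -11/12 - 48/((-58*(-¼))) = -11/12 - 48/29/2 = -11/12 - 48*2/29 = -11/12 - 96/29 = -1471/348 ≈ -4.2270)
16*(T - 132) = 16*(-1471/348 - 132) = 16*(-47407/348) = -189628/87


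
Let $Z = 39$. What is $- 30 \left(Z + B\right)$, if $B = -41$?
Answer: $60$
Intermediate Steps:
$- 30 \left(Z + B\right) = - 30 \left(39 - 41\right) = \left(-30\right) \left(-2\right) = 60$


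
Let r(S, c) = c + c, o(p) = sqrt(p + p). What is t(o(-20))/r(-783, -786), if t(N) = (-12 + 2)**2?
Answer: -25/393 ≈ -0.063613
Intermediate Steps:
o(p) = sqrt(2)*sqrt(p) (o(p) = sqrt(2*p) = sqrt(2)*sqrt(p))
t(N) = 100 (t(N) = (-10)**2 = 100)
r(S, c) = 2*c
t(o(-20))/r(-783, -786) = 100/((2*(-786))) = 100/(-1572) = 100*(-1/1572) = -25/393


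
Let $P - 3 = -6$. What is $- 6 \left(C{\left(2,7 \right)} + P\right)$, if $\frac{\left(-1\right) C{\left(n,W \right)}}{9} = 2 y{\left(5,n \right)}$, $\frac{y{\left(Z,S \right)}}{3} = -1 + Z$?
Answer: $1314$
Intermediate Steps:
$P = -3$ ($P = 3 - 6 = -3$)
$y{\left(Z,S \right)} = -3 + 3 Z$ ($y{\left(Z,S \right)} = 3 \left(-1 + Z\right) = -3 + 3 Z$)
$C{\left(n,W \right)} = -216$ ($C{\left(n,W \right)} = - 9 \cdot 2 \left(-3 + 3 \cdot 5\right) = - 9 \cdot 2 \left(-3 + 15\right) = - 9 \cdot 2 \cdot 12 = \left(-9\right) 24 = -216$)
$- 6 \left(C{\left(2,7 \right)} + P\right) = - 6 \left(-216 - 3\right) = \left(-6\right) \left(-219\right) = 1314$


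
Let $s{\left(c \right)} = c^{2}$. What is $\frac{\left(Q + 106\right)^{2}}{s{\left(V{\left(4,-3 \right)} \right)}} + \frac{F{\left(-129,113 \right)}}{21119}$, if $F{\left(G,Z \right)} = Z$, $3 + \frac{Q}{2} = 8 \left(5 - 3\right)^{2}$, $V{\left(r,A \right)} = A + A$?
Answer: $\frac{142005173}{190071} \approx 747.12$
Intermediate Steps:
$V{\left(r,A \right)} = 2 A$
$Q = 58$ ($Q = -6 + 2 \cdot 8 \left(5 - 3\right)^{2} = -6 + 2 \cdot 8 \cdot 2^{2} = -6 + 2 \cdot 8 \cdot 4 = -6 + 2 \cdot 32 = -6 + 64 = 58$)
$\frac{\left(Q + 106\right)^{2}}{s{\left(V{\left(4,-3 \right)} \right)}} + \frac{F{\left(-129,113 \right)}}{21119} = \frac{\left(58 + 106\right)^{2}}{\left(2 \left(-3\right)\right)^{2}} + \frac{113}{21119} = \frac{164^{2}}{\left(-6\right)^{2}} + 113 \cdot \frac{1}{21119} = \frac{26896}{36} + \frac{113}{21119} = 26896 \cdot \frac{1}{36} + \frac{113}{21119} = \frac{6724}{9} + \frac{113}{21119} = \frac{142005173}{190071}$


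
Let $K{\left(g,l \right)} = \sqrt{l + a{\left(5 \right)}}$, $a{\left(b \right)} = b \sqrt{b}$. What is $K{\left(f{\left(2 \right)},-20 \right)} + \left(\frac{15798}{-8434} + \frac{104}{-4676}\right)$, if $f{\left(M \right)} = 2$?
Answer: $- \frac{9343573}{4929673} + i \sqrt{20 - 5 \sqrt{5}} \approx -1.8954 + 2.9698 i$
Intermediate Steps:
$a{\left(b \right)} = b^{\frac{3}{2}}$
$K{\left(g,l \right)} = \sqrt{l + 5 \sqrt{5}}$ ($K{\left(g,l \right)} = \sqrt{l + 5^{\frac{3}{2}}} = \sqrt{l + 5 \sqrt{5}}$)
$K{\left(f{\left(2 \right)},-20 \right)} + \left(\frac{15798}{-8434} + \frac{104}{-4676}\right) = \sqrt{-20 + 5 \sqrt{5}} + \left(\frac{15798}{-8434} + \frac{104}{-4676}\right) = \sqrt{-20 + 5 \sqrt{5}} + \left(15798 \left(- \frac{1}{8434}\right) + 104 \left(- \frac{1}{4676}\right)\right) = \sqrt{-20 + 5 \sqrt{5}} - \frac{9343573}{4929673} = - \frac{9343573}{4929673} + \sqrt{-20 + 5 \sqrt{5}}$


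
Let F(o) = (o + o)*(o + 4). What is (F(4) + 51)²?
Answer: 13225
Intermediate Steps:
F(o) = 2*o*(4 + o) (F(o) = (2*o)*(4 + o) = 2*o*(4 + o))
(F(4) + 51)² = (2*4*(4 + 4) + 51)² = (2*4*8 + 51)² = (64 + 51)² = 115² = 13225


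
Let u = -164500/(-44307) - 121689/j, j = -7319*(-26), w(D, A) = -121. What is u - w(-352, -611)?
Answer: 1046105795695/8431356258 ≈ 124.07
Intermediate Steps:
j = 190294
u = 25911688477/8431356258 (u = -164500/(-44307) - 121689/190294 = -164500*(-1/44307) - 121689*1/190294 = 164500/44307 - 121689/190294 = 25911688477/8431356258 ≈ 3.0733)
u - w(-352, -611) = 25911688477/8431356258 - 1*(-121) = 25911688477/8431356258 + 121 = 1046105795695/8431356258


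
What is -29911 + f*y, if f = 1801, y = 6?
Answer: -19105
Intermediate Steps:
-29911 + f*y = -29911 + 1801*6 = -29911 + 10806 = -19105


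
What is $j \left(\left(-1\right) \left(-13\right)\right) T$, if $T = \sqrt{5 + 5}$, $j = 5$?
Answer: $65 \sqrt{10} \approx 205.55$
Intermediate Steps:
$T = \sqrt{10} \approx 3.1623$
$j \left(\left(-1\right) \left(-13\right)\right) T = 5 \left(\left(-1\right) \left(-13\right)\right) \sqrt{10} = 5 \cdot 13 \sqrt{10} = 65 \sqrt{10}$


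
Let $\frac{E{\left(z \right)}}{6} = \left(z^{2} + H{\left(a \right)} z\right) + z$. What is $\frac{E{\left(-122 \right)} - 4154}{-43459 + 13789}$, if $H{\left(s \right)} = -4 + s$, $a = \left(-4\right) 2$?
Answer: $- \frac{46601}{14835} \approx -3.1413$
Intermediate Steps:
$a = -8$
$E{\left(z \right)} = - 66 z + 6 z^{2}$ ($E{\left(z \right)} = 6 \left(\left(z^{2} + \left(-4 - 8\right) z\right) + z\right) = 6 \left(\left(z^{2} - 12 z\right) + z\right) = 6 \left(z^{2} - 11 z\right) = - 66 z + 6 z^{2}$)
$\frac{E{\left(-122 \right)} - 4154}{-43459 + 13789} = \frac{6 \left(-122\right) \left(-11 - 122\right) - 4154}{-43459 + 13789} = \frac{6 \left(-122\right) \left(-133\right) - 4154}{-29670} = \left(97356 - 4154\right) \left(- \frac{1}{29670}\right) = 93202 \left(- \frac{1}{29670}\right) = - \frac{46601}{14835}$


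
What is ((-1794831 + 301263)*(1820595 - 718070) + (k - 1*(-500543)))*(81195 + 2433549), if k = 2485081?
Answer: -4141011526616804544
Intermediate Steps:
((-1794831 + 301263)*(1820595 - 718070) + (k - 1*(-500543)))*(81195 + 2433549) = ((-1794831 + 301263)*(1820595 - 718070) + (2485081 - 1*(-500543)))*(81195 + 2433549) = (-1493568*1102525 + (2485081 + 500543))*2514744 = (-1646696059200 + 2985624)*2514744 = -1646693073576*2514744 = -4141011526616804544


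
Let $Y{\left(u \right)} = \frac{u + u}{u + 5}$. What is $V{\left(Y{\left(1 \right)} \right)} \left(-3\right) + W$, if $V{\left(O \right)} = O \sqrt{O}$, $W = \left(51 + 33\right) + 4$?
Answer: $88 - \frac{\sqrt{3}}{3} \approx 87.423$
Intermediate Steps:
$W = 88$ ($W = 84 + 4 = 88$)
$Y{\left(u \right)} = \frac{2 u}{5 + u}$
$V{\left(O \right)} = O^{\frac{3}{2}}$
$V{\left(Y{\left(1 \right)} \right)} \left(-3\right) + W = \left(2 \cdot 1 \frac{1}{5 + 1}\right)^{\frac{3}{2}} \left(-3\right) + 88 = \left(2 \cdot 1 \cdot \frac{1}{6}\right)^{\frac{3}{2}} \left(-3\right) + 88 = \left(\frac{1}{3}\right)^{\frac{3}{2}} \left(-3\right) + 88 = \frac{\sqrt{3}}{9} \left(-3\right) + 88 = - \frac{\sqrt{3}}{3} + 88 = 88 - \frac{\sqrt{3}}{3}$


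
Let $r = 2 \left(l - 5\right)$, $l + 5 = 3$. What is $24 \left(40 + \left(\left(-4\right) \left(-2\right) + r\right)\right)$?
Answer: $816$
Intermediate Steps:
$l = -2$ ($l = -5 + 3 = -2$)
$r = -14$ ($r = 2 \left(-2 - 5\right) = 2 \left(-7\right) = -14$)
$24 \left(40 + \left(\left(-4\right) \left(-2\right) + r\right)\right) = 24 \left(40 - 6\right) = 24 \cdot 34 = 816$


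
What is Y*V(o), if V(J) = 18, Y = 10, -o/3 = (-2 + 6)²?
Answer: 180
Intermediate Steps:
o = -48 (o = -3*(-2 + 6)² = -3*4² = -3*16 = -48)
Y*V(o) = 10*18 = 180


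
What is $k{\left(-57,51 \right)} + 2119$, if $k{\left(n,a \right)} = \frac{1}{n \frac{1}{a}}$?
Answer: $\frac{40244}{19} \approx 2118.1$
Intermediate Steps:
$k{\left(n,a \right)} = \frac{a}{n}$
$k{\left(-57,51 \right)} + 2119 = \frac{51}{-57} + 2119 = 51 \left(- \frac{1}{57}\right) + 2119 = - \frac{17}{19} + 2119 = \frac{40244}{19}$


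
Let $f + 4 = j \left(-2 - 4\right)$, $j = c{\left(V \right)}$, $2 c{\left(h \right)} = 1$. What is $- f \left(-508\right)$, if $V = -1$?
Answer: $-3556$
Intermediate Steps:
$c{\left(h \right)} = \frac{1}{2}$ ($c{\left(h \right)} = \frac{1}{2} \cdot 1 = \frac{1}{2}$)
$j = \frac{1}{2} \approx 0.5$
$f = -7$ ($f = -4 + \frac{-2 - 4}{2} = -4 + \frac{1}{2} \left(-6\right) = -4 - 3 = -7$)
$- f \left(-508\right) = \left(-1\right) \left(-7\right) \left(-508\right) = 7 \left(-508\right) = -3556$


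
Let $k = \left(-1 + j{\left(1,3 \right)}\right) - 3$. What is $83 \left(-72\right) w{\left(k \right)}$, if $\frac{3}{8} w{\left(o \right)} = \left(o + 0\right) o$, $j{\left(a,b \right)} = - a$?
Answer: $-398400$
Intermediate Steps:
$k = -5$ ($k = \left(-1 - 1\right) - 3 = -2 - 3 = -5$)
$w{\left(o \right)} = \frac{8 o^{2}}{3}$ ($w{\left(o \right)} = \frac{8 \left(o + 0\right) o}{3} = \frac{8 o o}{3} = \frac{8 o^{2}}{3}$)
$83 \left(-72\right) w{\left(k \right)} = 83 \left(-72\right) \frac{8 \left(-5\right)^{2}}{3} = - 5976 \cdot \frac{8}{3} \cdot 25 = \left(-5976\right) \frac{200}{3} = -398400$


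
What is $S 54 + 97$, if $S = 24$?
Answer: $1393$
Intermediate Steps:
$S 54 + 97 = 24 \cdot 54 + 97 = 1296 + 97 = 1393$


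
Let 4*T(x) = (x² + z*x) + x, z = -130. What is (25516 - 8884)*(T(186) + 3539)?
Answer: 102943764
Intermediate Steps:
T(x) = -129*x/4 + x²/4 (T(x) = ((x² - 130*x) + x)/4 = (x² - 129*x)/4 = -129*x/4 + x²/4)
(25516 - 8884)*(T(186) + 3539) = (25516 - 8884)*((¼)*186*(-129 + 186) + 3539) = 16632*((¼)*186*57 + 3539) = 16632*(5301/2 + 3539) = 16632*(12379/2) = 102943764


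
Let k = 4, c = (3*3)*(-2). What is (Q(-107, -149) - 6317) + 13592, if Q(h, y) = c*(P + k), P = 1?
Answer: 7185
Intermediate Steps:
c = -18 (c = 9*(-2) = -18)
Q(h, y) = -90 (Q(h, y) = -18*(1 + 4) = -18*5 = -90)
(Q(-107, -149) - 6317) + 13592 = (-90 - 6317) + 13592 = -6407 + 13592 = 7185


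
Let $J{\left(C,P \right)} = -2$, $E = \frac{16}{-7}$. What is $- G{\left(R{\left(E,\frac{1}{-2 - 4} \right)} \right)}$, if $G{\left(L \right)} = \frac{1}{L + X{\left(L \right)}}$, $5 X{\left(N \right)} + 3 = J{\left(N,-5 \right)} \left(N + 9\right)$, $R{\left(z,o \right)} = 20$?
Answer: $- \frac{5}{39} \approx -0.12821$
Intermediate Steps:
$E = - \frac{16}{7}$ ($E = 16 \left(- \frac{1}{7}\right) = - \frac{16}{7} \approx -2.2857$)
$X{\left(N \right)} = - \frac{21}{5} - \frac{2 N}{5}$ ($X{\left(N \right)} = - \frac{3}{5} + \frac{\left(-2\right) \left(N + 9\right)}{5} = - \frac{3}{5} + \frac{\left(-2\right) \left(9 + N\right)}{5} = - \frac{3}{5} + \frac{-18 - 2 N}{5} = - \frac{3}{5} - \left(\frac{18}{5} + \frac{2 N}{5}\right) = - \frac{21}{5} - \frac{2 N}{5}$)
$G{\left(L \right)} = \frac{1}{- \frac{21}{5} + \frac{3 L}{5}}$ ($G{\left(L \right)} = \frac{1}{L - \left(\frac{21}{5} + \frac{2 L}{5}\right)} = \frac{1}{- \frac{21}{5} + \frac{3 L}{5}}$)
$- G{\left(R{\left(E,\frac{1}{-2 - 4} \right)} \right)} = - \frac{5}{3 \left(-7 + 20\right)} = - \frac{5}{3 \cdot 13} = \left(-1\right) \frac{5}{39} = - \frac{5}{39}$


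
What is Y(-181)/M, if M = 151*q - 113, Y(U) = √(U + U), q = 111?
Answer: I*√362/16648 ≈ 0.0011429*I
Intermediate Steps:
Y(U) = √2*√U (Y(U) = √(2*U) = √2*√U)
M = 16648 (M = 151*111 - 113 = 16761 - 113 = 16648)
Y(-181)/M = (√2*√(-181))/16648 = (√2*(I*√181))*(1/16648) = (I*√362)*(1/16648) = I*√362/16648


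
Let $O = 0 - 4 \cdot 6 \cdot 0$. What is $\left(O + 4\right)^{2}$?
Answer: $16$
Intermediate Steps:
$O = 0$ ($O = 0 - 0 = 0 + 0 = 0$)
$\left(O + 4\right)^{2} = \left(0 + 4\right)^{2} = 4^{2} = 16$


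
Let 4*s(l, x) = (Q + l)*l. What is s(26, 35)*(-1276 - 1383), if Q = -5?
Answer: -725907/2 ≈ -3.6295e+5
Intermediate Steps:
s(l, x) = l*(-5 + l)/4 (s(l, x) = ((-5 + l)*l)/4 = (l*(-5 + l))/4 = l*(-5 + l)/4)
s(26, 35)*(-1276 - 1383) = ((¼)*26*(-5 + 26))*(-1276 - 1383) = ((¼)*26*21)*(-2659) = (273/2)*(-2659) = -725907/2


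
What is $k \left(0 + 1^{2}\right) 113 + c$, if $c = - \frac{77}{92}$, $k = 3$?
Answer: $\frac{31111}{92} \approx 338.16$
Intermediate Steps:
$c = - \frac{77}{92}$ ($c = \left(-77\right) \frac{1}{92} = - \frac{77}{92} \approx -0.83696$)
$k \left(0 + 1^{2}\right) 113 + c = 3 \left(0 + 1^{2}\right) 113 - \frac{77}{92} = 3 \left(0 + 1\right) 113 - \frac{77}{92} = 3 \cdot 1 \cdot 113 - \frac{77}{92} = 3 \cdot 113 - \frac{77}{92} = 339 - \frac{77}{92} = \frac{31111}{92}$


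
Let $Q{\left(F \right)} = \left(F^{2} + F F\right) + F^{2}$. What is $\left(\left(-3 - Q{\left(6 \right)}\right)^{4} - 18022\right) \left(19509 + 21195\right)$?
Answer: $6178420229376$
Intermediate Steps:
$Q{\left(F \right)} = 3 F^{2}$ ($Q{\left(F \right)} = \left(F^{2} + F^{2}\right) + F^{2} = 2 F^{2} + F^{2} = 3 F^{2}$)
$\left(\left(-3 - Q{\left(6 \right)}\right)^{4} - 18022\right) \left(19509 + 21195\right) = \left(\left(-3 - 3 \cdot 6^{2}\right)^{4} - 18022\right) \left(19509 + 21195\right) = \left(\left(-3 - 3 \cdot 36\right)^{4} - 18022\right) 40704 = \left(\left(-3 - 108\right)^{4} - 18022\right) 40704 = \left(\left(-111\right)^{4} - 18022\right) 40704 = \left(151807041 - 18022\right) 40704 = 151789019 \cdot 40704 = 6178420229376$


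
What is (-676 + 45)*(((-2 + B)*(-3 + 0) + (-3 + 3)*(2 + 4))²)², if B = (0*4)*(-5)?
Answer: -817776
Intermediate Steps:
B = 0 (B = 0*(-5) = 0)
(-676 + 45)*(((-2 + B)*(-3 + 0) + (-3 + 3)*(2 + 4))²)² = (-676 + 45)*(((-2 + 0)*(-3 + 0) + (-3 + 3)*(2 + 4))²)² = -631*(-2*(-3) + 0*6)⁴ = -631*(6 + 0)⁴ = -631*(6²)² = -631*36² = -631*1296 = -817776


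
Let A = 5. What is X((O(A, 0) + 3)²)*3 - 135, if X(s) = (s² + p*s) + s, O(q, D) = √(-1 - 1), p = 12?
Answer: 69 + 486*I*√2 ≈ 69.0 + 687.31*I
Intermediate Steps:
O(q, D) = I*√2 (O(q, D) = √(-2) = I*√2)
X(s) = s² + 13*s (X(s) = (s² + 12*s) + s = s² + 13*s)
X((O(A, 0) + 3)²)*3 - 135 = ((I*√2 + 3)²*(13 + (I*√2 + 3)²))*3 - 135 = ((3 + I*√2)²*(13 + (3 + I*√2)²))*3 - 135 = 3*(3 + I*√2)²*(13 + (3 + I*√2)²) - 135 = -135 + 3*(3 + I*√2)²*(13 + (3 + I*√2)²)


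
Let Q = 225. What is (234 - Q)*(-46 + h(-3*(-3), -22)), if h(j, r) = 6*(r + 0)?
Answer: -1602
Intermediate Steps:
h(j, r) = 6*r
(234 - Q)*(-46 + h(-3*(-3), -22)) = (234 - 1*225)*(-46 + 6*(-22)) = (234 - 225)*(-46 - 132) = 9*(-178) = -1602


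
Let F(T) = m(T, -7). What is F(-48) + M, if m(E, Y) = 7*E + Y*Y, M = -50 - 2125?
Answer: -2462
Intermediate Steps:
M = -2175
m(E, Y) = Y² + 7*E (m(E, Y) = 7*E + Y² = Y² + 7*E)
F(T) = 49 + 7*T (F(T) = (-7)² + 7*T = 49 + 7*T)
F(-48) + M = (49 + 7*(-48)) - 2175 = (49 - 336) - 2175 = -287 - 2175 = -2462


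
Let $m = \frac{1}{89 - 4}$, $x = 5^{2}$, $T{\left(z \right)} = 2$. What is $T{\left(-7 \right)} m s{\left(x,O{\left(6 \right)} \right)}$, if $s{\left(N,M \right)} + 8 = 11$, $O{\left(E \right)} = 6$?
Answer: $\frac{6}{85} \approx 0.070588$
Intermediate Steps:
$x = 25$
$m = \frac{1}{85} \approx 0.011765$
$s{\left(N,M \right)} = 3$ ($s{\left(N,M \right)} = -8 + 11 = 3$)
$T{\left(-7 \right)} m s{\left(x,O{\left(6 \right)} \right)} = 2 \cdot \frac{1}{85} \cdot 3 = \frac{2}{85} \cdot 3 = \frac{6}{85}$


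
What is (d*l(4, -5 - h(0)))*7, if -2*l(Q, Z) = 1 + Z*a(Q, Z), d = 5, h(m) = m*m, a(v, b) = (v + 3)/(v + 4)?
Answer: 945/16 ≈ 59.063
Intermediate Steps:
a(v, b) = (3 + v)/(4 + v)
h(m) = m**2
l(Q, Z) = -1/2 - Z*(3 + Q)/(2*(4 + Q)) (l(Q, Z) = -(1 + Z*((3 + Q)/(4 + Q)))/2 = -(1 + Z*(3 + Q)/(4 + Q))/2 = -1/2 - Z*(3 + Q)/(2*(4 + Q)))
(d*l(4, -5 - h(0)))*7 = (5*((-4 - 1*4 - (-5 - 1*0**2)*(3 + 4))/(2*(4 + 4))))*7 = (5*((1/2)*(-4 - 4 - 1*(-5 - 1*0)*7)/8))*7 = (5*((1/2)*(1/8)*(-4 - 4 - 1*(-5 + 0)*7)))*7 = (5*((1/2)*(1/8)*(-4 - 4 - 1*(-5)*7)))*7 = (5*((1/2)*(1/8)*(-4 - 4 + 35)))*7 = (5*((1/2)*(1/8)*27))*7 = (5*(27/16))*7 = (135/16)*7 = 945/16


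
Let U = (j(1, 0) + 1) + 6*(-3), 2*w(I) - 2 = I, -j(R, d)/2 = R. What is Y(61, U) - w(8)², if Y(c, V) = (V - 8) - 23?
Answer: -75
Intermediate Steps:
j(R, d) = -2*R
w(I) = 1 + I/2
U = -19 (U = (-2*1 + 1) + 6*(-3) = (-2 + 1) - 18 = -1 - 18 = -19)
Y(c, V) = -31 + V (Y(c, V) = (-8 + V) - 23 = -31 + V)
Y(61, U) - w(8)² = (-31 - 19) - (1 + (½)*8)² = -50 - (1 + 4)² = -50 - 1*5² = -50 - 1*25 = -50 - 25 = -75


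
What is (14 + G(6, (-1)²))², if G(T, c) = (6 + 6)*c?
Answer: 676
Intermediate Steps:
G(T, c) = 12*c
(14 + G(6, (-1)²))² = (14 + 12*(-1)²)² = (14 + 12*1)² = (14 + 12)² = 26² = 676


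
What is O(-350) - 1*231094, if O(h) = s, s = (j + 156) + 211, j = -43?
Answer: -230770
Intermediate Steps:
s = 324 (s = (-43 + 156) + 211 = 113 + 211 = 324)
O(h) = 324
O(-350) - 1*231094 = 324 - 1*231094 = 324 - 231094 = -230770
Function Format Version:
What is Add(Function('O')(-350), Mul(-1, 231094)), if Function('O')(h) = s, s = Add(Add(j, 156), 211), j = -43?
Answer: -230770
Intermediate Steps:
s = 324 (s = Add(Add(-43, 156), 211) = Add(113, 211) = 324)
Function('O')(h) = 324
Add(Function('O')(-350), Mul(-1, 231094)) = Add(324, Mul(-1, 231094)) = Add(324, -231094) = -230770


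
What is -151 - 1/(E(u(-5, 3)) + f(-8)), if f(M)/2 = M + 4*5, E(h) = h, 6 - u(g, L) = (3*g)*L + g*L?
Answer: -13591/90 ≈ -151.01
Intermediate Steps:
u(g, L) = 6 - 4*L*g (u(g, L) = 6 - ((3*g)*L + g*L) = 6 - (3*L*g + L*g) = 6 - 4*L*g)
f(M) = 40 + 2*M (f(M) = 2*(M + 4*5) = 2*(M + 20) = 2*(20 + M) = 40 + 2*M)
-151 - 1/(E(u(-5, 3)) + f(-8)) = -151 - 1/((6 - 4*3*(-5)) + (40 + 2*(-8))) = -151 - 1/((6 + 60) + (40 - 16)) = -151 - 1/(66 + 24) = -151 - 1/90 = -13591/90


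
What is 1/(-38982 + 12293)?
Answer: -1/26689 ≈ -3.7469e-5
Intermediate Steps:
1/(-38982 + 12293) = 1/(-26689) = -1/26689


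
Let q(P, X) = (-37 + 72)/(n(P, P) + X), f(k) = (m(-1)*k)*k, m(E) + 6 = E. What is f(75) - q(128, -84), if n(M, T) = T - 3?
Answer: -1614410/41 ≈ -39376.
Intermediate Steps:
m(E) = -6 + E
n(M, T) = -3 + T
f(k) = -7*k² (f(k) = ((-6 - 1)*k)*k = (-7*k)*k = -7*k²)
q(P, X) = 35/(-3 + P + X) (q(P, X) = (-37 + 72)/((-3 + P) + X) = 35/(-3 + P + X))
f(75) - q(128, -84) = -7*75² - 35/(-3 + 128 - 84) = -7*5625 - 35/41 = -39375 - 35/41 = -1614410/41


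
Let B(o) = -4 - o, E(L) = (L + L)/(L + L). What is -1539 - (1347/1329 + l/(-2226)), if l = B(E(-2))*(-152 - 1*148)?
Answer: -252995096/164353 ≈ -1539.3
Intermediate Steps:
E(L) = 1 (E(L) = (2*L)/((2*L)) = (2*L)*(1/(2*L)) = 1)
l = 1500 (l = (-4 - 1*1)*(-152 - 1*148) = (-4 - 1)*(-152 - 148) = -5*(-300) = 1500)
-1539 - (1347/1329 + l/(-2226)) = -1539 - (1347/1329 + 1500/(-2226)) = -1539 - (1347*(1/1329) + 1500*(-1/2226)) = -1539 - (449/443 - 250/371) = -1539 - 1*55829/164353 = -1539 - 55829/164353 = -252995096/164353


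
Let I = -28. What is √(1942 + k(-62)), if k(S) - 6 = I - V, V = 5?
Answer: √1915 ≈ 43.761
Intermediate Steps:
k(S) = -27 (k(S) = 6 + (-28 - 1*5) = 6 + (-28 - 5) = 6 - 33 = -27)
√(1942 + k(-62)) = √(1942 - 27) = √1915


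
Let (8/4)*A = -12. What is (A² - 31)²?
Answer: 25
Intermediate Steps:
A = -6 (A = (½)*(-12) = -6)
(A² - 31)² = ((-6)² - 31)² = (36 - 31)² = 5² = 25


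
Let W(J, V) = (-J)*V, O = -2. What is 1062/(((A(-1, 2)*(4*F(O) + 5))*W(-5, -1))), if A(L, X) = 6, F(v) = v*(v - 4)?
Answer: -177/265 ≈ -0.66792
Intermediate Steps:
F(v) = v*(-4 + v)
W(J, V) = -J*V
1062/(((A(-1, 2)*(4*F(O) + 5))*W(-5, -1))) = 1062/(((6*(4*(-2*(-4 - 2)) + 5))*(-1*(-5)*(-1)))) = 1062/(((6*(4*(-2*(-6)) + 5))*(-5))) = 1062/(((6*(4*12 + 5))*(-5))) = 1062/(((6*(48 + 5))*(-5))) = 1062/(((6*53)*(-5))) = 1062/((318*(-5))) = 1062/(-1590) = 1062*(-1/1590) = -177/265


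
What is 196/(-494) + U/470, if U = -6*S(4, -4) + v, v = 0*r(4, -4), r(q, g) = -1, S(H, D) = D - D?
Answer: -98/247 ≈ -0.39676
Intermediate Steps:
S(H, D) = 0
v = 0 (v = 0*(-1) = 0)
U = 0 (U = -6*0 + 0 = 0 + 0 = 0)
196/(-494) + U/470 = 196/(-494) + 0/470 = 196*(-1/494) + 0*(1/470) = -98/247 + 0 = -98/247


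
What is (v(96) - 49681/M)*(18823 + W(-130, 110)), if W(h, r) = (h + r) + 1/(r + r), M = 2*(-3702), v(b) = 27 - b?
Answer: -127187157993/108592 ≈ -1.1712e+6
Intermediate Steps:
M = -7404
W(h, r) = h + r + 1/(2*r) (W(h, r) = (h + r) + 1/(2*r) = h + r + 1/(2*r))
(v(96) - 49681/M)*(18823 + W(-130, 110)) = ((27 - 1*96) - 49681/(-7404))*(18823 + (-130 + 110 + (½)/110)) = ((27 - 96) - 49681*(-1/7404))*(18823 + (-130 + 110 + (½)*(1/110))) = (-69 + 49681/7404)*(18823 + (-130 + 110 + 1/220)) = -461195*(18823 - 4399/220)/7404 = -461195/7404*4136661/220 = -127187157993/108592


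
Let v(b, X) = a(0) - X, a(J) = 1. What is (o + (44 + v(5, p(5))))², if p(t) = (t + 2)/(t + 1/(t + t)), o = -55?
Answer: 336400/2601 ≈ 129.33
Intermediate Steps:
p(t) = (2 + t)/(t + 1/(2*t))
v(b, X) = 1 - X
(o + (44 + v(5, p(5))))² = (-55 + (44 + (1 - 2*5*(2 + 5)/(1 + 2*5²))))² = (-55 + (44 + (1 - 2*5*7/(1 + 2*25))))² = (-55 + (44 + (1 - 2*5*7/(1 + 50))))² = (-55 + (44 + (1 - 2*5*7/51)))² = (-55 + (44 + (1 - 1*70/51)))² = (-55 + (44 + (1 - 70/51)))² = (-55 + (44 - 19/51))² = (-55 + 2225/51)² = (-580/51)² = 336400/2601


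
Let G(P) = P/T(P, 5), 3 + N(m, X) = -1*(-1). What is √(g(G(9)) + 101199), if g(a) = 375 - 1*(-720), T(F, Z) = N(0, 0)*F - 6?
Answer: 3*√11366 ≈ 319.83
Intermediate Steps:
N(m, X) = -2 (N(m, X) = -3 - 1*(-1) = -3 + 1 = -2)
T(F, Z) = -6 - 2*F (T(F, Z) = -2*F - 6 = -6 - 2*F)
G(P) = P/(-6 - 2*P)
g(a) = 1095 (g(a) = 375 + 720 = 1095)
√(g(G(9)) + 101199) = √(1095 + 101199) = √102294 = 3*√11366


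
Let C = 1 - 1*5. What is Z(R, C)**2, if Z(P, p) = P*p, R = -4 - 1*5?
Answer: 1296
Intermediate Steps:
R = -9 (R = -4 - 5 = -9)
C = -4 (C = 1 - 5 = -4)
Z(R, C)**2 = (-9*(-4))**2 = 36**2 = 1296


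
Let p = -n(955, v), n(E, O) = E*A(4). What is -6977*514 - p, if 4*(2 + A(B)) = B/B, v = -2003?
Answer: -14351397/4 ≈ -3.5878e+6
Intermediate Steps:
A(B) = -7/4 (A(B) = -2 + (B/B)/4 = -2 + (¼)*1 = -2 + ¼ = -7/4)
n(E, O) = -7*E/4 (n(E, O) = E*(-7/4) = -7*E/4)
p = 6685/4 (p = -(-7)*955/4 = -1*(-6685/4) = 6685/4 ≈ 1671.3)
-6977*514 - p = -6977*514 - 1*6685/4 = -3586178 - 6685/4 = -14351397/4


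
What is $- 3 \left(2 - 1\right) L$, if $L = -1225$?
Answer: $3675$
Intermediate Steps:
$- 3 \left(2 - 1\right) L = - 3 \left(2 - 1\right) \left(-1225\right) = \left(-3\right) 1 \left(-1225\right) = \left(-3\right) \left(-1225\right) = 3675$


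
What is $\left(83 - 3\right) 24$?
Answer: $1920$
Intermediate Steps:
$\left(83 - 3\right) 24 = 80 \cdot 24 = 1920$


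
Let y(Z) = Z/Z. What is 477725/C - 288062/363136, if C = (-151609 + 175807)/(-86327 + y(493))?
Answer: -3743941923397469/2196791232 ≈ -1.7043e+6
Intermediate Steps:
y(Z) = 1
C = -12099/43163 (C = (-151609 + 175807)/(-86327 + 1) = 24198/(-86326) = 24198*(-1/86326) = -12099/43163 ≈ -0.28031)
477725/C - 288062/363136 = 477725/(-12099/43163) - 288062/363136 = 477725*(-43163/12099) - 288062*1/363136 = -20620044175/12099 - 144031/181568 = -3743941923397469/2196791232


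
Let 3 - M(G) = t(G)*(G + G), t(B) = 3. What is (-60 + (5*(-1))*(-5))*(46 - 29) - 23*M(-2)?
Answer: -940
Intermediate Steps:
M(G) = 3 - 6*G (M(G) = 3 - 3*(G + G) = 3 - 3*2*G = 3 - 6*G)
(-60 + (5*(-1))*(-5))*(46 - 29) - 23*M(-2) = (-60 + (5*(-1))*(-5))*(46 - 29) - 23*(3 - 6*(-2)) = (-60 - 5*(-5))*17 - 23*(3 + 12) = (-60 + 25)*17 - 23*15 = -35*17 - 345 = -595 - 345 = -940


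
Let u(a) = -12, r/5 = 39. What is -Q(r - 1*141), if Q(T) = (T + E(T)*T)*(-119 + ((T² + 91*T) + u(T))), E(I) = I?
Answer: -22866030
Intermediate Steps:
r = 195 (r = 5*39 = 195)
Q(T) = (T + T²)*(-131 + T² + 91*T) (Q(T) = (T + T*T)*(-119 + ((T² + 91*T) - 12)) = (T + T²)*(-119 + (-12 + T² + 91*T)) = (T + T²)*(-131 + T² + 91*T))
-Q(r - 1*141) = -(195 - 1*141)*(-131 + (195 - 1*141)³ - 40*(195 - 1*141) + 92*(195 - 1*141)²) = -(195 - 141)*(-131 + (195 - 141)³ - 40*(195 - 141) + 92*(195 - 141)²) = -54*(-131 + 54³ - 40*54 + 92*54²) = -54*(-131 + 157464 - 2160 + 92*2916) = -54*(-131 + 157464 - 2160 + 268272) = -54*423445 = -1*22866030 = -22866030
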